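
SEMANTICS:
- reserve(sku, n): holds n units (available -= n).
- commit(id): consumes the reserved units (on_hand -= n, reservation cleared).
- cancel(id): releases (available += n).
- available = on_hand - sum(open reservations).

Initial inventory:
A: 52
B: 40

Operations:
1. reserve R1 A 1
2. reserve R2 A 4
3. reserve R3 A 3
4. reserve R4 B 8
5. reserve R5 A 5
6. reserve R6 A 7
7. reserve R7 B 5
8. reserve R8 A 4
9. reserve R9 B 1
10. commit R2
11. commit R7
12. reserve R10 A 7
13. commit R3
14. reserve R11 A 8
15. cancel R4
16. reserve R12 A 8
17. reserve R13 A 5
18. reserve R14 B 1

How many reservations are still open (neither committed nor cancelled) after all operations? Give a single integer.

Step 1: reserve R1 A 1 -> on_hand[A=52 B=40] avail[A=51 B=40] open={R1}
Step 2: reserve R2 A 4 -> on_hand[A=52 B=40] avail[A=47 B=40] open={R1,R2}
Step 3: reserve R3 A 3 -> on_hand[A=52 B=40] avail[A=44 B=40] open={R1,R2,R3}
Step 4: reserve R4 B 8 -> on_hand[A=52 B=40] avail[A=44 B=32] open={R1,R2,R3,R4}
Step 5: reserve R5 A 5 -> on_hand[A=52 B=40] avail[A=39 B=32] open={R1,R2,R3,R4,R5}
Step 6: reserve R6 A 7 -> on_hand[A=52 B=40] avail[A=32 B=32] open={R1,R2,R3,R4,R5,R6}
Step 7: reserve R7 B 5 -> on_hand[A=52 B=40] avail[A=32 B=27] open={R1,R2,R3,R4,R5,R6,R7}
Step 8: reserve R8 A 4 -> on_hand[A=52 B=40] avail[A=28 B=27] open={R1,R2,R3,R4,R5,R6,R7,R8}
Step 9: reserve R9 B 1 -> on_hand[A=52 B=40] avail[A=28 B=26] open={R1,R2,R3,R4,R5,R6,R7,R8,R9}
Step 10: commit R2 -> on_hand[A=48 B=40] avail[A=28 B=26] open={R1,R3,R4,R5,R6,R7,R8,R9}
Step 11: commit R7 -> on_hand[A=48 B=35] avail[A=28 B=26] open={R1,R3,R4,R5,R6,R8,R9}
Step 12: reserve R10 A 7 -> on_hand[A=48 B=35] avail[A=21 B=26] open={R1,R10,R3,R4,R5,R6,R8,R9}
Step 13: commit R3 -> on_hand[A=45 B=35] avail[A=21 B=26] open={R1,R10,R4,R5,R6,R8,R9}
Step 14: reserve R11 A 8 -> on_hand[A=45 B=35] avail[A=13 B=26] open={R1,R10,R11,R4,R5,R6,R8,R9}
Step 15: cancel R4 -> on_hand[A=45 B=35] avail[A=13 B=34] open={R1,R10,R11,R5,R6,R8,R9}
Step 16: reserve R12 A 8 -> on_hand[A=45 B=35] avail[A=5 B=34] open={R1,R10,R11,R12,R5,R6,R8,R9}
Step 17: reserve R13 A 5 -> on_hand[A=45 B=35] avail[A=0 B=34] open={R1,R10,R11,R12,R13,R5,R6,R8,R9}
Step 18: reserve R14 B 1 -> on_hand[A=45 B=35] avail[A=0 B=33] open={R1,R10,R11,R12,R13,R14,R5,R6,R8,R9}
Open reservations: ['R1', 'R10', 'R11', 'R12', 'R13', 'R14', 'R5', 'R6', 'R8', 'R9'] -> 10

Answer: 10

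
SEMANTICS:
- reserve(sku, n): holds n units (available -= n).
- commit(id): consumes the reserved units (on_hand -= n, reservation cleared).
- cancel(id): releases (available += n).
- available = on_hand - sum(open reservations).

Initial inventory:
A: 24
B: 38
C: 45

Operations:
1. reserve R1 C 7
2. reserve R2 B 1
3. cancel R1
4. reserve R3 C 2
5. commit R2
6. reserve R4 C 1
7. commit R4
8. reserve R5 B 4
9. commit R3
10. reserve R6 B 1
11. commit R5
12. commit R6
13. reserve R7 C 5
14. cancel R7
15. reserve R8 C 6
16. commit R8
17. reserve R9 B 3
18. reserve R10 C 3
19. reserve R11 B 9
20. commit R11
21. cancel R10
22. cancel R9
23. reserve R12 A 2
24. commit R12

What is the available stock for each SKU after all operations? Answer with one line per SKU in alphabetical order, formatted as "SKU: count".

Answer: A: 22
B: 23
C: 36

Derivation:
Step 1: reserve R1 C 7 -> on_hand[A=24 B=38 C=45] avail[A=24 B=38 C=38] open={R1}
Step 2: reserve R2 B 1 -> on_hand[A=24 B=38 C=45] avail[A=24 B=37 C=38] open={R1,R2}
Step 3: cancel R1 -> on_hand[A=24 B=38 C=45] avail[A=24 B=37 C=45] open={R2}
Step 4: reserve R3 C 2 -> on_hand[A=24 B=38 C=45] avail[A=24 B=37 C=43] open={R2,R3}
Step 5: commit R2 -> on_hand[A=24 B=37 C=45] avail[A=24 B=37 C=43] open={R3}
Step 6: reserve R4 C 1 -> on_hand[A=24 B=37 C=45] avail[A=24 B=37 C=42] open={R3,R4}
Step 7: commit R4 -> on_hand[A=24 B=37 C=44] avail[A=24 B=37 C=42] open={R3}
Step 8: reserve R5 B 4 -> on_hand[A=24 B=37 C=44] avail[A=24 B=33 C=42] open={R3,R5}
Step 9: commit R3 -> on_hand[A=24 B=37 C=42] avail[A=24 B=33 C=42] open={R5}
Step 10: reserve R6 B 1 -> on_hand[A=24 B=37 C=42] avail[A=24 B=32 C=42] open={R5,R6}
Step 11: commit R5 -> on_hand[A=24 B=33 C=42] avail[A=24 B=32 C=42] open={R6}
Step 12: commit R6 -> on_hand[A=24 B=32 C=42] avail[A=24 B=32 C=42] open={}
Step 13: reserve R7 C 5 -> on_hand[A=24 B=32 C=42] avail[A=24 B=32 C=37] open={R7}
Step 14: cancel R7 -> on_hand[A=24 B=32 C=42] avail[A=24 B=32 C=42] open={}
Step 15: reserve R8 C 6 -> on_hand[A=24 B=32 C=42] avail[A=24 B=32 C=36] open={R8}
Step 16: commit R8 -> on_hand[A=24 B=32 C=36] avail[A=24 B=32 C=36] open={}
Step 17: reserve R9 B 3 -> on_hand[A=24 B=32 C=36] avail[A=24 B=29 C=36] open={R9}
Step 18: reserve R10 C 3 -> on_hand[A=24 B=32 C=36] avail[A=24 B=29 C=33] open={R10,R9}
Step 19: reserve R11 B 9 -> on_hand[A=24 B=32 C=36] avail[A=24 B=20 C=33] open={R10,R11,R9}
Step 20: commit R11 -> on_hand[A=24 B=23 C=36] avail[A=24 B=20 C=33] open={R10,R9}
Step 21: cancel R10 -> on_hand[A=24 B=23 C=36] avail[A=24 B=20 C=36] open={R9}
Step 22: cancel R9 -> on_hand[A=24 B=23 C=36] avail[A=24 B=23 C=36] open={}
Step 23: reserve R12 A 2 -> on_hand[A=24 B=23 C=36] avail[A=22 B=23 C=36] open={R12}
Step 24: commit R12 -> on_hand[A=22 B=23 C=36] avail[A=22 B=23 C=36] open={}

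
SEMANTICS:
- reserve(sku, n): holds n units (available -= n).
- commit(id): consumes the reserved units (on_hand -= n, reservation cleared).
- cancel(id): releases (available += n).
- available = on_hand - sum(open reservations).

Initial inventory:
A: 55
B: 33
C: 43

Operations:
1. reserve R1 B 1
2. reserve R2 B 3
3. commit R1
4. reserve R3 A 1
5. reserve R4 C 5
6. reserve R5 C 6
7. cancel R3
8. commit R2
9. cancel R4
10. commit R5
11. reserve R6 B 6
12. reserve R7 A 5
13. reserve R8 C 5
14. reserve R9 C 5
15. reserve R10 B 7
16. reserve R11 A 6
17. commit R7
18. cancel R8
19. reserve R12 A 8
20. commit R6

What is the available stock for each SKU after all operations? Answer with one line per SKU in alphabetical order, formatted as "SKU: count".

Answer: A: 36
B: 16
C: 32

Derivation:
Step 1: reserve R1 B 1 -> on_hand[A=55 B=33 C=43] avail[A=55 B=32 C=43] open={R1}
Step 2: reserve R2 B 3 -> on_hand[A=55 B=33 C=43] avail[A=55 B=29 C=43] open={R1,R2}
Step 3: commit R1 -> on_hand[A=55 B=32 C=43] avail[A=55 B=29 C=43] open={R2}
Step 4: reserve R3 A 1 -> on_hand[A=55 B=32 C=43] avail[A=54 B=29 C=43] open={R2,R3}
Step 5: reserve R4 C 5 -> on_hand[A=55 B=32 C=43] avail[A=54 B=29 C=38] open={R2,R3,R4}
Step 6: reserve R5 C 6 -> on_hand[A=55 B=32 C=43] avail[A=54 B=29 C=32] open={R2,R3,R4,R5}
Step 7: cancel R3 -> on_hand[A=55 B=32 C=43] avail[A=55 B=29 C=32] open={R2,R4,R5}
Step 8: commit R2 -> on_hand[A=55 B=29 C=43] avail[A=55 B=29 C=32] open={R4,R5}
Step 9: cancel R4 -> on_hand[A=55 B=29 C=43] avail[A=55 B=29 C=37] open={R5}
Step 10: commit R5 -> on_hand[A=55 B=29 C=37] avail[A=55 B=29 C=37] open={}
Step 11: reserve R6 B 6 -> on_hand[A=55 B=29 C=37] avail[A=55 B=23 C=37] open={R6}
Step 12: reserve R7 A 5 -> on_hand[A=55 B=29 C=37] avail[A=50 B=23 C=37] open={R6,R7}
Step 13: reserve R8 C 5 -> on_hand[A=55 B=29 C=37] avail[A=50 B=23 C=32] open={R6,R7,R8}
Step 14: reserve R9 C 5 -> on_hand[A=55 B=29 C=37] avail[A=50 B=23 C=27] open={R6,R7,R8,R9}
Step 15: reserve R10 B 7 -> on_hand[A=55 B=29 C=37] avail[A=50 B=16 C=27] open={R10,R6,R7,R8,R9}
Step 16: reserve R11 A 6 -> on_hand[A=55 B=29 C=37] avail[A=44 B=16 C=27] open={R10,R11,R6,R7,R8,R9}
Step 17: commit R7 -> on_hand[A=50 B=29 C=37] avail[A=44 B=16 C=27] open={R10,R11,R6,R8,R9}
Step 18: cancel R8 -> on_hand[A=50 B=29 C=37] avail[A=44 B=16 C=32] open={R10,R11,R6,R9}
Step 19: reserve R12 A 8 -> on_hand[A=50 B=29 C=37] avail[A=36 B=16 C=32] open={R10,R11,R12,R6,R9}
Step 20: commit R6 -> on_hand[A=50 B=23 C=37] avail[A=36 B=16 C=32] open={R10,R11,R12,R9}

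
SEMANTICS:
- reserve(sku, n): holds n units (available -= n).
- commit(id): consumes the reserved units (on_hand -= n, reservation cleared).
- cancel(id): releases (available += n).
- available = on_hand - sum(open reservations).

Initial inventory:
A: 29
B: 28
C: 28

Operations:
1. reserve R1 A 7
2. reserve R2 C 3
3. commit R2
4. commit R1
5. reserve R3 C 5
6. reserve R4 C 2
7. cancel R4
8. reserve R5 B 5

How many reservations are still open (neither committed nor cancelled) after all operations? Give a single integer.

Step 1: reserve R1 A 7 -> on_hand[A=29 B=28 C=28] avail[A=22 B=28 C=28] open={R1}
Step 2: reserve R2 C 3 -> on_hand[A=29 B=28 C=28] avail[A=22 B=28 C=25] open={R1,R2}
Step 3: commit R2 -> on_hand[A=29 B=28 C=25] avail[A=22 B=28 C=25] open={R1}
Step 4: commit R1 -> on_hand[A=22 B=28 C=25] avail[A=22 B=28 C=25] open={}
Step 5: reserve R3 C 5 -> on_hand[A=22 B=28 C=25] avail[A=22 B=28 C=20] open={R3}
Step 6: reserve R4 C 2 -> on_hand[A=22 B=28 C=25] avail[A=22 B=28 C=18] open={R3,R4}
Step 7: cancel R4 -> on_hand[A=22 B=28 C=25] avail[A=22 B=28 C=20] open={R3}
Step 8: reserve R5 B 5 -> on_hand[A=22 B=28 C=25] avail[A=22 B=23 C=20] open={R3,R5}
Open reservations: ['R3', 'R5'] -> 2

Answer: 2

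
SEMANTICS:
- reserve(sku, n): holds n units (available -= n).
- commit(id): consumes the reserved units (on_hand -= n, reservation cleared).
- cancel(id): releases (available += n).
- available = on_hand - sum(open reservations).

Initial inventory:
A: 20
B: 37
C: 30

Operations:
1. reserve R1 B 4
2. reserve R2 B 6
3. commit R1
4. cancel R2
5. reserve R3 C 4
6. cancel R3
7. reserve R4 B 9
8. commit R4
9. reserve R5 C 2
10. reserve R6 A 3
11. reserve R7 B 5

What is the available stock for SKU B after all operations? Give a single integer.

Step 1: reserve R1 B 4 -> on_hand[A=20 B=37 C=30] avail[A=20 B=33 C=30] open={R1}
Step 2: reserve R2 B 6 -> on_hand[A=20 B=37 C=30] avail[A=20 B=27 C=30] open={R1,R2}
Step 3: commit R1 -> on_hand[A=20 B=33 C=30] avail[A=20 B=27 C=30] open={R2}
Step 4: cancel R2 -> on_hand[A=20 B=33 C=30] avail[A=20 B=33 C=30] open={}
Step 5: reserve R3 C 4 -> on_hand[A=20 B=33 C=30] avail[A=20 B=33 C=26] open={R3}
Step 6: cancel R3 -> on_hand[A=20 B=33 C=30] avail[A=20 B=33 C=30] open={}
Step 7: reserve R4 B 9 -> on_hand[A=20 B=33 C=30] avail[A=20 B=24 C=30] open={R4}
Step 8: commit R4 -> on_hand[A=20 B=24 C=30] avail[A=20 B=24 C=30] open={}
Step 9: reserve R5 C 2 -> on_hand[A=20 B=24 C=30] avail[A=20 B=24 C=28] open={R5}
Step 10: reserve R6 A 3 -> on_hand[A=20 B=24 C=30] avail[A=17 B=24 C=28] open={R5,R6}
Step 11: reserve R7 B 5 -> on_hand[A=20 B=24 C=30] avail[A=17 B=19 C=28] open={R5,R6,R7}
Final available[B] = 19

Answer: 19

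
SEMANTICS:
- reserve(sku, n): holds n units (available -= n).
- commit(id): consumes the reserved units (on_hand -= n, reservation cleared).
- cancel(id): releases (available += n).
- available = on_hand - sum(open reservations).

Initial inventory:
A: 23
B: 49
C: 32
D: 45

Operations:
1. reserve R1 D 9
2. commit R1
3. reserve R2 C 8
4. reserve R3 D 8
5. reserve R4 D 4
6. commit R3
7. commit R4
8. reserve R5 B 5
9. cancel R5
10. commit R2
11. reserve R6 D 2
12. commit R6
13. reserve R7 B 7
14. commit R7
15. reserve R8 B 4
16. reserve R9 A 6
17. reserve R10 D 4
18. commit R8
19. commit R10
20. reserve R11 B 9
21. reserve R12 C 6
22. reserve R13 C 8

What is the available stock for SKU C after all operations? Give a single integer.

Answer: 10

Derivation:
Step 1: reserve R1 D 9 -> on_hand[A=23 B=49 C=32 D=45] avail[A=23 B=49 C=32 D=36] open={R1}
Step 2: commit R1 -> on_hand[A=23 B=49 C=32 D=36] avail[A=23 B=49 C=32 D=36] open={}
Step 3: reserve R2 C 8 -> on_hand[A=23 B=49 C=32 D=36] avail[A=23 B=49 C=24 D=36] open={R2}
Step 4: reserve R3 D 8 -> on_hand[A=23 B=49 C=32 D=36] avail[A=23 B=49 C=24 D=28] open={R2,R3}
Step 5: reserve R4 D 4 -> on_hand[A=23 B=49 C=32 D=36] avail[A=23 B=49 C=24 D=24] open={R2,R3,R4}
Step 6: commit R3 -> on_hand[A=23 B=49 C=32 D=28] avail[A=23 B=49 C=24 D=24] open={R2,R4}
Step 7: commit R4 -> on_hand[A=23 B=49 C=32 D=24] avail[A=23 B=49 C=24 D=24] open={R2}
Step 8: reserve R5 B 5 -> on_hand[A=23 B=49 C=32 D=24] avail[A=23 B=44 C=24 D=24] open={R2,R5}
Step 9: cancel R5 -> on_hand[A=23 B=49 C=32 D=24] avail[A=23 B=49 C=24 D=24] open={R2}
Step 10: commit R2 -> on_hand[A=23 B=49 C=24 D=24] avail[A=23 B=49 C=24 D=24] open={}
Step 11: reserve R6 D 2 -> on_hand[A=23 B=49 C=24 D=24] avail[A=23 B=49 C=24 D=22] open={R6}
Step 12: commit R6 -> on_hand[A=23 B=49 C=24 D=22] avail[A=23 B=49 C=24 D=22] open={}
Step 13: reserve R7 B 7 -> on_hand[A=23 B=49 C=24 D=22] avail[A=23 B=42 C=24 D=22] open={R7}
Step 14: commit R7 -> on_hand[A=23 B=42 C=24 D=22] avail[A=23 B=42 C=24 D=22] open={}
Step 15: reserve R8 B 4 -> on_hand[A=23 B=42 C=24 D=22] avail[A=23 B=38 C=24 D=22] open={R8}
Step 16: reserve R9 A 6 -> on_hand[A=23 B=42 C=24 D=22] avail[A=17 B=38 C=24 D=22] open={R8,R9}
Step 17: reserve R10 D 4 -> on_hand[A=23 B=42 C=24 D=22] avail[A=17 B=38 C=24 D=18] open={R10,R8,R9}
Step 18: commit R8 -> on_hand[A=23 B=38 C=24 D=22] avail[A=17 B=38 C=24 D=18] open={R10,R9}
Step 19: commit R10 -> on_hand[A=23 B=38 C=24 D=18] avail[A=17 B=38 C=24 D=18] open={R9}
Step 20: reserve R11 B 9 -> on_hand[A=23 B=38 C=24 D=18] avail[A=17 B=29 C=24 D=18] open={R11,R9}
Step 21: reserve R12 C 6 -> on_hand[A=23 B=38 C=24 D=18] avail[A=17 B=29 C=18 D=18] open={R11,R12,R9}
Step 22: reserve R13 C 8 -> on_hand[A=23 B=38 C=24 D=18] avail[A=17 B=29 C=10 D=18] open={R11,R12,R13,R9}
Final available[C] = 10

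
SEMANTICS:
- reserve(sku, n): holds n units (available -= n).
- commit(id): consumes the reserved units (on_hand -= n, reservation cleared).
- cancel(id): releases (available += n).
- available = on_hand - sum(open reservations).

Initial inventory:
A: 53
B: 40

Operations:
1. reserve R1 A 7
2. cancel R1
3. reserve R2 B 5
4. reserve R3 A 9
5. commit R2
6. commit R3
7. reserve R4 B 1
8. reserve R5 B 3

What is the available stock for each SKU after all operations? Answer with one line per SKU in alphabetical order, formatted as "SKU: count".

Answer: A: 44
B: 31

Derivation:
Step 1: reserve R1 A 7 -> on_hand[A=53 B=40] avail[A=46 B=40] open={R1}
Step 2: cancel R1 -> on_hand[A=53 B=40] avail[A=53 B=40] open={}
Step 3: reserve R2 B 5 -> on_hand[A=53 B=40] avail[A=53 B=35] open={R2}
Step 4: reserve R3 A 9 -> on_hand[A=53 B=40] avail[A=44 B=35] open={R2,R3}
Step 5: commit R2 -> on_hand[A=53 B=35] avail[A=44 B=35] open={R3}
Step 6: commit R3 -> on_hand[A=44 B=35] avail[A=44 B=35] open={}
Step 7: reserve R4 B 1 -> on_hand[A=44 B=35] avail[A=44 B=34] open={R4}
Step 8: reserve R5 B 3 -> on_hand[A=44 B=35] avail[A=44 B=31] open={R4,R5}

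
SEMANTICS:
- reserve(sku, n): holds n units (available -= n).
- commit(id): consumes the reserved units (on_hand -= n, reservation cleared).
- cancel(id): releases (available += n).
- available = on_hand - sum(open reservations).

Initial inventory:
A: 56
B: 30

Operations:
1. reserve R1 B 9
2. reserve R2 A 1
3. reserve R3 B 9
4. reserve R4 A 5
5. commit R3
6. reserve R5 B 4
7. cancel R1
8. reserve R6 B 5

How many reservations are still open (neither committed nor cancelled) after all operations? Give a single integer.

Answer: 4

Derivation:
Step 1: reserve R1 B 9 -> on_hand[A=56 B=30] avail[A=56 B=21] open={R1}
Step 2: reserve R2 A 1 -> on_hand[A=56 B=30] avail[A=55 B=21] open={R1,R2}
Step 3: reserve R3 B 9 -> on_hand[A=56 B=30] avail[A=55 B=12] open={R1,R2,R3}
Step 4: reserve R4 A 5 -> on_hand[A=56 B=30] avail[A=50 B=12] open={R1,R2,R3,R4}
Step 5: commit R3 -> on_hand[A=56 B=21] avail[A=50 B=12] open={R1,R2,R4}
Step 6: reserve R5 B 4 -> on_hand[A=56 B=21] avail[A=50 B=8] open={R1,R2,R4,R5}
Step 7: cancel R1 -> on_hand[A=56 B=21] avail[A=50 B=17] open={R2,R4,R5}
Step 8: reserve R6 B 5 -> on_hand[A=56 B=21] avail[A=50 B=12] open={R2,R4,R5,R6}
Open reservations: ['R2', 'R4', 'R5', 'R6'] -> 4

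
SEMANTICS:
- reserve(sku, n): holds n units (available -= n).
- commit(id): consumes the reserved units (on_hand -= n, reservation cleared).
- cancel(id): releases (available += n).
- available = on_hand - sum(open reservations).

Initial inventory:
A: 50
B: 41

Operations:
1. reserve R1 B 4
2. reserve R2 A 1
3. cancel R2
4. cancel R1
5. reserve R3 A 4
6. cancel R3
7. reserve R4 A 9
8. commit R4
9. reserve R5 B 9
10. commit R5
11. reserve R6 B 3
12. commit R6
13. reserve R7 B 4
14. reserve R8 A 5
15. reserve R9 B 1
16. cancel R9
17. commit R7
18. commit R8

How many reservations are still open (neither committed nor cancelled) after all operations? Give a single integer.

Answer: 0

Derivation:
Step 1: reserve R1 B 4 -> on_hand[A=50 B=41] avail[A=50 B=37] open={R1}
Step 2: reserve R2 A 1 -> on_hand[A=50 B=41] avail[A=49 B=37] open={R1,R2}
Step 3: cancel R2 -> on_hand[A=50 B=41] avail[A=50 B=37] open={R1}
Step 4: cancel R1 -> on_hand[A=50 B=41] avail[A=50 B=41] open={}
Step 5: reserve R3 A 4 -> on_hand[A=50 B=41] avail[A=46 B=41] open={R3}
Step 6: cancel R3 -> on_hand[A=50 B=41] avail[A=50 B=41] open={}
Step 7: reserve R4 A 9 -> on_hand[A=50 B=41] avail[A=41 B=41] open={R4}
Step 8: commit R4 -> on_hand[A=41 B=41] avail[A=41 B=41] open={}
Step 9: reserve R5 B 9 -> on_hand[A=41 B=41] avail[A=41 B=32] open={R5}
Step 10: commit R5 -> on_hand[A=41 B=32] avail[A=41 B=32] open={}
Step 11: reserve R6 B 3 -> on_hand[A=41 B=32] avail[A=41 B=29] open={R6}
Step 12: commit R6 -> on_hand[A=41 B=29] avail[A=41 B=29] open={}
Step 13: reserve R7 B 4 -> on_hand[A=41 B=29] avail[A=41 B=25] open={R7}
Step 14: reserve R8 A 5 -> on_hand[A=41 B=29] avail[A=36 B=25] open={R7,R8}
Step 15: reserve R9 B 1 -> on_hand[A=41 B=29] avail[A=36 B=24] open={R7,R8,R9}
Step 16: cancel R9 -> on_hand[A=41 B=29] avail[A=36 B=25] open={R7,R8}
Step 17: commit R7 -> on_hand[A=41 B=25] avail[A=36 B=25] open={R8}
Step 18: commit R8 -> on_hand[A=36 B=25] avail[A=36 B=25] open={}
Open reservations: [] -> 0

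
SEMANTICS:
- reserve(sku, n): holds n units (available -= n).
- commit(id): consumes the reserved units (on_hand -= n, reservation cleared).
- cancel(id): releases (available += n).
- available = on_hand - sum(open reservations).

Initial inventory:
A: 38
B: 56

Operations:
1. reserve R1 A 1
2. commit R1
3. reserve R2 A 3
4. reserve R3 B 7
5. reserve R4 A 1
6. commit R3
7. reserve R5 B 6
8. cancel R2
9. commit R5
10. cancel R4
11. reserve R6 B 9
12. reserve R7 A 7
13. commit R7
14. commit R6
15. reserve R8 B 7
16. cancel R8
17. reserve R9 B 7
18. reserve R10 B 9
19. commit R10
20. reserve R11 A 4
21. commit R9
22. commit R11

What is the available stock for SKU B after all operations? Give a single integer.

Answer: 18

Derivation:
Step 1: reserve R1 A 1 -> on_hand[A=38 B=56] avail[A=37 B=56] open={R1}
Step 2: commit R1 -> on_hand[A=37 B=56] avail[A=37 B=56] open={}
Step 3: reserve R2 A 3 -> on_hand[A=37 B=56] avail[A=34 B=56] open={R2}
Step 4: reserve R3 B 7 -> on_hand[A=37 B=56] avail[A=34 B=49] open={R2,R3}
Step 5: reserve R4 A 1 -> on_hand[A=37 B=56] avail[A=33 B=49] open={R2,R3,R4}
Step 6: commit R3 -> on_hand[A=37 B=49] avail[A=33 B=49] open={R2,R4}
Step 7: reserve R5 B 6 -> on_hand[A=37 B=49] avail[A=33 B=43] open={R2,R4,R5}
Step 8: cancel R2 -> on_hand[A=37 B=49] avail[A=36 B=43] open={R4,R5}
Step 9: commit R5 -> on_hand[A=37 B=43] avail[A=36 B=43] open={R4}
Step 10: cancel R4 -> on_hand[A=37 B=43] avail[A=37 B=43] open={}
Step 11: reserve R6 B 9 -> on_hand[A=37 B=43] avail[A=37 B=34] open={R6}
Step 12: reserve R7 A 7 -> on_hand[A=37 B=43] avail[A=30 B=34] open={R6,R7}
Step 13: commit R7 -> on_hand[A=30 B=43] avail[A=30 B=34] open={R6}
Step 14: commit R6 -> on_hand[A=30 B=34] avail[A=30 B=34] open={}
Step 15: reserve R8 B 7 -> on_hand[A=30 B=34] avail[A=30 B=27] open={R8}
Step 16: cancel R8 -> on_hand[A=30 B=34] avail[A=30 B=34] open={}
Step 17: reserve R9 B 7 -> on_hand[A=30 B=34] avail[A=30 B=27] open={R9}
Step 18: reserve R10 B 9 -> on_hand[A=30 B=34] avail[A=30 B=18] open={R10,R9}
Step 19: commit R10 -> on_hand[A=30 B=25] avail[A=30 B=18] open={R9}
Step 20: reserve R11 A 4 -> on_hand[A=30 B=25] avail[A=26 B=18] open={R11,R9}
Step 21: commit R9 -> on_hand[A=30 B=18] avail[A=26 B=18] open={R11}
Step 22: commit R11 -> on_hand[A=26 B=18] avail[A=26 B=18] open={}
Final available[B] = 18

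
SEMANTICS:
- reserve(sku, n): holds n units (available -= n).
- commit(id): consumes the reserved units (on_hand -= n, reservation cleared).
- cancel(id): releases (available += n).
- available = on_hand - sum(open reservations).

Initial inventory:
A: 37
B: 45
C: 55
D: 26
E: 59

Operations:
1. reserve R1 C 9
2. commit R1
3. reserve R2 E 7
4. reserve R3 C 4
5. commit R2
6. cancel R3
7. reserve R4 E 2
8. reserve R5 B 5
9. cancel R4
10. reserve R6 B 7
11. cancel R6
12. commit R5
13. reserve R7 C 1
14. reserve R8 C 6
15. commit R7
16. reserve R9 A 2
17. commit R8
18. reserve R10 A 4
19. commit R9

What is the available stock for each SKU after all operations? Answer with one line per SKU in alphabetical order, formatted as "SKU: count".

Step 1: reserve R1 C 9 -> on_hand[A=37 B=45 C=55 D=26 E=59] avail[A=37 B=45 C=46 D=26 E=59] open={R1}
Step 2: commit R1 -> on_hand[A=37 B=45 C=46 D=26 E=59] avail[A=37 B=45 C=46 D=26 E=59] open={}
Step 3: reserve R2 E 7 -> on_hand[A=37 B=45 C=46 D=26 E=59] avail[A=37 B=45 C=46 D=26 E=52] open={R2}
Step 4: reserve R3 C 4 -> on_hand[A=37 B=45 C=46 D=26 E=59] avail[A=37 B=45 C=42 D=26 E=52] open={R2,R3}
Step 5: commit R2 -> on_hand[A=37 B=45 C=46 D=26 E=52] avail[A=37 B=45 C=42 D=26 E=52] open={R3}
Step 6: cancel R3 -> on_hand[A=37 B=45 C=46 D=26 E=52] avail[A=37 B=45 C=46 D=26 E=52] open={}
Step 7: reserve R4 E 2 -> on_hand[A=37 B=45 C=46 D=26 E=52] avail[A=37 B=45 C=46 D=26 E=50] open={R4}
Step 8: reserve R5 B 5 -> on_hand[A=37 B=45 C=46 D=26 E=52] avail[A=37 B=40 C=46 D=26 E=50] open={R4,R5}
Step 9: cancel R4 -> on_hand[A=37 B=45 C=46 D=26 E=52] avail[A=37 B=40 C=46 D=26 E=52] open={R5}
Step 10: reserve R6 B 7 -> on_hand[A=37 B=45 C=46 D=26 E=52] avail[A=37 B=33 C=46 D=26 E=52] open={R5,R6}
Step 11: cancel R6 -> on_hand[A=37 B=45 C=46 D=26 E=52] avail[A=37 B=40 C=46 D=26 E=52] open={R5}
Step 12: commit R5 -> on_hand[A=37 B=40 C=46 D=26 E=52] avail[A=37 B=40 C=46 D=26 E=52] open={}
Step 13: reserve R7 C 1 -> on_hand[A=37 B=40 C=46 D=26 E=52] avail[A=37 B=40 C=45 D=26 E=52] open={R7}
Step 14: reserve R8 C 6 -> on_hand[A=37 B=40 C=46 D=26 E=52] avail[A=37 B=40 C=39 D=26 E=52] open={R7,R8}
Step 15: commit R7 -> on_hand[A=37 B=40 C=45 D=26 E=52] avail[A=37 B=40 C=39 D=26 E=52] open={R8}
Step 16: reserve R9 A 2 -> on_hand[A=37 B=40 C=45 D=26 E=52] avail[A=35 B=40 C=39 D=26 E=52] open={R8,R9}
Step 17: commit R8 -> on_hand[A=37 B=40 C=39 D=26 E=52] avail[A=35 B=40 C=39 D=26 E=52] open={R9}
Step 18: reserve R10 A 4 -> on_hand[A=37 B=40 C=39 D=26 E=52] avail[A=31 B=40 C=39 D=26 E=52] open={R10,R9}
Step 19: commit R9 -> on_hand[A=35 B=40 C=39 D=26 E=52] avail[A=31 B=40 C=39 D=26 E=52] open={R10}

Answer: A: 31
B: 40
C: 39
D: 26
E: 52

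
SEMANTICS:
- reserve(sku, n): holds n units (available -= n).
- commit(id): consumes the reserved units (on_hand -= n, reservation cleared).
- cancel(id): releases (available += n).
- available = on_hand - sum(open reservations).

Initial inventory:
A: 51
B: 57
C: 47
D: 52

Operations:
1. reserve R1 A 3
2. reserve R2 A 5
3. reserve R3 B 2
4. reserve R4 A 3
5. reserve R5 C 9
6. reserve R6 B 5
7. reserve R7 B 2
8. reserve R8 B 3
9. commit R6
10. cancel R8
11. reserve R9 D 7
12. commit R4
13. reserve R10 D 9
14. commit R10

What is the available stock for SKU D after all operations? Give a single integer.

Step 1: reserve R1 A 3 -> on_hand[A=51 B=57 C=47 D=52] avail[A=48 B=57 C=47 D=52] open={R1}
Step 2: reserve R2 A 5 -> on_hand[A=51 B=57 C=47 D=52] avail[A=43 B=57 C=47 D=52] open={R1,R2}
Step 3: reserve R3 B 2 -> on_hand[A=51 B=57 C=47 D=52] avail[A=43 B=55 C=47 D=52] open={R1,R2,R3}
Step 4: reserve R4 A 3 -> on_hand[A=51 B=57 C=47 D=52] avail[A=40 B=55 C=47 D=52] open={R1,R2,R3,R4}
Step 5: reserve R5 C 9 -> on_hand[A=51 B=57 C=47 D=52] avail[A=40 B=55 C=38 D=52] open={R1,R2,R3,R4,R5}
Step 6: reserve R6 B 5 -> on_hand[A=51 B=57 C=47 D=52] avail[A=40 B=50 C=38 D=52] open={R1,R2,R3,R4,R5,R6}
Step 7: reserve R7 B 2 -> on_hand[A=51 B=57 C=47 D=52] avail[A=40 B=48 C=38 D=52] open={R1,R2,R3,R4,R5,R6,R7}
Step 8: reserve R8 B 3 -> on_hand[A=51 B=57 C=47 D=52] avail[A=40 B=45 C=38 D=52] open={R1,R2,R3,R4,R5,R6,R7,R8}
Step 9: commit R6 -> on_hand[A=51 B=52 C=47 D=52] avail[A=40 B=45 C=38 D=52] open={R1,R2,R3,R4,R5,R7,R8}
Step 10: cancel R8 -> on_hand[A=51 B=52 C=47 D=52] avail[A=40 B=48 C=38 D=52] open={R1,R2,R3,R4,R5,R7}
Step 11: reserve R9 D 7 -> on_hand[A=51 B=52 C=47 D=52] avail[A=40 B=48 C=38 D=45] open={R1,R2,R3,R4,R5,R7,R9}
Step 12: commit R4 -> on_hand[A=48 B=52 C=47 D=52] avail[A=40 B=48 C=38 D=45] open={R1,R2,R3,R5,R7,R9}
Step 13: reserve R10 D 9 -> on_hand[A=48 B=52 C=47 D=52] avail[A=40 B=48 C=38 D=36] open={R1,R10,R2,R3,R5,R7,R9}
Step 14: commit R10 -> on_hand[A=48 B=52 C=47 D=43] avail[A=40 B=48 C=38 D=36] open={R1,R2,R3,R5,R7,R9}
Final available[D] = 36

Answer: 36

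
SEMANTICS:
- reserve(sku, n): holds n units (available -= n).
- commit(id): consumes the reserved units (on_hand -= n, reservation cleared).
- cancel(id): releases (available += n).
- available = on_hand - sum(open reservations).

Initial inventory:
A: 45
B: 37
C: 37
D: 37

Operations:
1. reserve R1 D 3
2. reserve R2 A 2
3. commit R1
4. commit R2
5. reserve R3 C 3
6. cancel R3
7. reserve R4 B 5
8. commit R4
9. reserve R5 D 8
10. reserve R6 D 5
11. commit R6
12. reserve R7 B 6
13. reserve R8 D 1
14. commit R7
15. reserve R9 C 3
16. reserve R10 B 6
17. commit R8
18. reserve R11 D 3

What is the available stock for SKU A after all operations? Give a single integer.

Answer: 43

Derivation:
Step 1: reserve R1 D 3 -> on_hand[A=45 B=37 C=37 D=37] avail[A=45 B=37 C=37 D=34] open={R1}
Step 2: reserve R2 A 2 -> on_hand[A=45 B=37 C=37 D=37] avail[A=43 B=37 C=37 D=34] open={R1,R2}
Step 3: commit R1 -> on_hand[A=45 B=37 C=37 D=34] avail[A=43 B=37 C=37 D=34] open={R2}
Step 4: commit R2 -> on_hand[A=43 B=37 C=37 D=34] avail[A=43 B=37 C=37 D=34] open={}
Step 5: reserve R3 C 3 -> on_hand[A=43 B=37 C=37 D=34] avail[A=43 B=37 C=34 D=34] open={R3}
Step 6: cancel R3 -> on_hand[A=43 B=37 C=37 D=34] avail[A=43 B=37 C=37 D=34] open={}
Step 7: reserve R4 B 5 -> on_hand[A=43 B=37 C=37 D=34] avail[A=43 B=32 C=37 D=34] open={R4}
Step 8: commit R4 -> on_hand[A=43 B=32 C=37 D=34] avail[A=43 B=32 C=37 D=34] open={}
Step 9: reserve R5 D 8 -> on_hand[A=43 B=32 C=37 D=34] avail[A=43 B=32 C=37 D=26] open={R5}
Step 10: reserve R6 D 5 -> on_hand[A=43 B=32 C=37 D=34] avail[A=43 B=32 C=37 D=21] open={R5,R6}
Step 11: commit R6 -> on_hand[A=43 B=32 C=37 D=29] avail[A=43 B=32 C=37 D=21] open={R5}
Step 12: reserve R7 B 6 -> on_hand[A=43 B=32 C=37 D=29] avail[A=43 B=26 C=37 D=21] open={R5,R7}
Step 13: reserve R8 D 1 -> on_hand[A=43 B=32 C=37 D=29] avail[A=43 B=26 C=37 D=20] open={R5,R7,R8}
Step 14: commit R7 -> on_hand[A=43 B=26 C=37 D=29] avail[A=43 B=26 C=37 D=20] open={R5,R8}
Step 15: reserve R9 C 3 -> on_hand[A=43 B=26 C=37 D=29] avail[A=43 B=26 C=34 D=20] open={R5,R8,R9}
Step 16: reserve R10 B 6 -> on_hand[A=43 B=26 C=37 D=29] avail[A=43 B=20 C=34 D=20] open={R10,R5,R8,R9}
Step 17: commit R8 -> on_hand[A=43 B=26 C=37 D=28] avail[A=43 B=20 C=34 D=20] open={R10,R5,R9}
Step 18: reserve R11 D 3 -> on_hand[A=43 B=26 C=37 D=28] avail[A=43 B=20 C=34 D=17] open={R10,R11,R5,R9}
Final available[A] = 43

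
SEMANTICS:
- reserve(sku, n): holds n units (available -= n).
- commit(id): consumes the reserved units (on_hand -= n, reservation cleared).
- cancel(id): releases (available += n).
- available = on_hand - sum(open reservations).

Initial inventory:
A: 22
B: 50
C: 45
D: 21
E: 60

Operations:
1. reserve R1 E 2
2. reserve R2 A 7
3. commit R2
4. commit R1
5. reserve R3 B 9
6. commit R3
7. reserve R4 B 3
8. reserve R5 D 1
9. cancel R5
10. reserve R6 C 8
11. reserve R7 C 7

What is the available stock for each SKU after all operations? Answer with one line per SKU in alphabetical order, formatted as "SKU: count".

Step 1: reserve R1 E 2 -> on_hand[A=22 B=50 C=45 D=21 E=60] avail[A=22 B=50 C=45 D=21 E=58] open={R1}
Step 2: reserve R2 A 7 -> on_hand[A=22 B=50 C=45 D=21 E=60] avail[A=15 B=50 C=45 D=21 E=58] open={R1,R2}
Step 3: commit R2 -> on_hand[A=15 B=50 C=45 D=21 E=60] avail[A=15 B=50 C=45 D=21 E=58] open={R1}
Step 4: commit R1 -> on_hand[A=15 B=50 C=45 D=21 E=58] avail[A=15 B=50 C=45 D=21 E=58] open={}
Step 5: reserve R3 B 9 -> on_hand[A=15 B=50 C=45 D=21 E=58] avail[A=15 B=41 C=45 D=21 E=58] open={R3}
Step 6: commit R3 -> on_hand[A=15 B=41 C=45 D=21 E=58] avail[A=15 B=41 C=45 D=21 E=58] open={}
Step 7: reserve R4 B 3 -> on_hand[A=15 B=41 C=45 D=21 E=58] avail[A=15 B=38 C=45 D=21 E=58] open={R4}
Step 8: reserve R5 D 1 -> on_hand[A=15 B=41 C=45 D=21 E=58] avail[A=15 B=38 C=45 D=20 E=58] open={R4,R5}
Step 9: cancel R5 -> on_hand[A=15 B=41 C=45 D=21 E=58] avail[A=15 B=38 C=45 D=21 E=58] open={R4}
Step 10: reserve R6 C 8 -> on_hand[A=15 B=41 C=45 D=21 E=58] avail[A=15 B=38 C=37 D=21 E=58] open={R4,R6}
Step 11: reserve R7 C 7 -> on_hand[A=15 B=41 C=45 D=21 E=58] avail[A=15 B=38 C=30 D=21 E=58] open={R4,R6,R7}

Answer: A: 15
B: 38
C: 30
D: 21
E: 58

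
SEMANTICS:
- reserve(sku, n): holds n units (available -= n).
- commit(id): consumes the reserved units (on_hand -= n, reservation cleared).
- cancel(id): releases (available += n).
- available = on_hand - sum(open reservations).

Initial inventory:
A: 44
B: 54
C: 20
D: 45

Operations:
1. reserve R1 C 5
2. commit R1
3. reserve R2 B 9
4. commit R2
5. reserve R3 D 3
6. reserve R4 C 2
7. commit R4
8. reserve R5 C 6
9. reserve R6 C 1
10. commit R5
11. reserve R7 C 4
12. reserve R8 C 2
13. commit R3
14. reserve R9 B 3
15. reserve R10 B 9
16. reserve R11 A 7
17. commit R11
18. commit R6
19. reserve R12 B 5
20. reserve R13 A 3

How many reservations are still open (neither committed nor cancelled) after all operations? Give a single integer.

Answer: 6

Derivation:
Step 1: reserve R1 C 5 -> on_hand[A=44 B=54 C=20 D=45] avail[A=44 B=54 C=15 D=45] open={R1}
Step 2: commit R1 -> on_hand[A=44 B=54 C=15 D=45] avail[A=44 B=54 C=15 D=45] open={}
Step 3: reserve R2 B 9 -> on_hand[A=44 B=54 C=15 D=45] avail[A=44 B=45 C=15 D=45] open={R2}
Step 4: commit R2 -> on_hand[A=44 B=45 C=15 D=45] avail[A=44 B=45 C=15 D=45] open={}
Step 5: reserve R3 D 3 -> on_hand[A=44 B=45 C=15 D=45] avail[A=44 B=45 C=15 D=42] open={R3}
Step 6: reserve R4 C 2 -> on_hand[A=44 B=45 C=15 D=45] avail[A=44 B=45 C=13 D=42] open={R3,R4}
Step 7: commit R4 -> on_hand[A=44 B=45 C=13 D=45] avail[A=44 B=45 C=13 D=42] open={R3}
Step 8: reserve R5 C 6 -> on_hand[A=44 B=45 C=13 D=45] avail[A=44 B=45 C=7 D=42] open={R3,R5}
Step 9: reserve R6 C 1 -> on_hand[A=44 B=45 C=13 D=45] avail[A=44 B=45 C=6 D=42] open={R3,R5,R6}
Step 10: commit R5 -> on_hand[A=44 B=45 C=7 D=45] avail[A=44 B=45 C=6 D=42] open={R3,R6}
Step 11: reserve R7 C 4 -> on_hand[A=44 B=45 C=7 D=45] avail[A=44 B=45 C=2 D=42] open={R3,R6,R7}
Step 12: reserve R8 C 2 -> on_hand[A=44 B=45 C=7 D=45] avail[A=44 B=45 C=0 D=42] open={R3,R6,R7,R8}
Step 13: commit R3 -> on_hand[A=44 B=45 C=7 D=42] avail[A=44 B=45 C=0 D=42] open={R6,R7,R8}
Step 14: reserve R9 B 3 -> on_hand[A=44 B=45 C=7 D=42] avail[A=44 B=42 C=0 D=42] open={R6,R7,R8,R9}
Step 15: reserve R10 B 9 -> on_hand[A=44 B=45 C=7 D=42] avail[A=44 B=33 C=0 D=42] open={R10,R6,R7,R8,R9}
Step 16: reserve R11 A 7 -> on_hand[A=44 B=45 C=7 D=42] avail[A=37 B=33 C=0 D=42] open={R10,R11,R6,R7,R8,R9}
Step 17: commit R11 -> on_hand[A=37 B=45 C=7 D=42] avail[A=37 B=33 C=0 D=42] open={R10,R6,R7,R8,R9}
Step 18: commit R6 -> on_hand[A=37 B=45 C=6 D=42] avail[A=37 B=33 C=0 D=42] open={R10,R7,R8,R9}
Step 19: reserve R12 B 5 -> on_hand[A=37 B=45 C=6 D=42] avail[A=37 B=28 C=0 D=42] open={R10,R12,R7,R8,R9}
Step 20: reserve R13 A 3 -> on_hand[A=37 B=45 C=6 D=42] avail[A=34 B=28 C=0 D=42] open={R10,R12,R13,R7,R8,R9}
Open reservations: ['R10', 'R12', 'R13', 'R7', 'R8', 'R9'] -> 6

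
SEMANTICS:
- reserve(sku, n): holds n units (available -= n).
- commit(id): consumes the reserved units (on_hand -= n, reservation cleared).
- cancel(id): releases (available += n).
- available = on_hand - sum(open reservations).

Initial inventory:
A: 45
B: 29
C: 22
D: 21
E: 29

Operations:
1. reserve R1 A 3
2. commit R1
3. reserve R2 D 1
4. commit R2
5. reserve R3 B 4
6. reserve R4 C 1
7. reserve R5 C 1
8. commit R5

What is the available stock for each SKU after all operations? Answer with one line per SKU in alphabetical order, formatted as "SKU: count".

Step 1: reserve R1 A 3 -> on_hand[A=45 B=29 C=22 D=21 E=29] avail[A=42 B=29 C=22 D=21 E=29] open={R1}
Step 2: commit R1 -> on_hand[A=42 B=29 C=22 D=21 E=29] avail[A=42 B=29 C=22 D=21 E=29] open={}
Step 3: reserve R2 D 1 -> on_hand[A=42 B=29 C=22 D=21 E=29] avail[A=42 B=29 C=22 D=20 E=29] open={R2}
Step 4: commit R2 -> on_hand[A=42 B=29 C=22 D=20 E=29] avail[A=42 B=29 C=22 D=20 E=29] open={}
Step 5: reserve R3 B 4 -> on_hand[A=42 B=29 C=22 D=20 E=29] avail[A=42 B=25 C=22 D=20 E=29] open={R3}
Step 6: reserve R4 C 1 -> on_hand[A=42 B=29 C=22 D=20 E=29] avail[A=42 B=25 C=21 D=20 E=29] open={R3,R4}
Step 7: reserve R5 C 1 -> on_hand[A=42 B=29 C=22 D=20 E=29] avail[A=42 B=25 C=20 D=20 E=29] open={R3,R4,R5}
Step 8: commit R5 -> on_hand[A=42 B=29 C=21 D=20 E=29] avail[A=42 B=25 C=20 D=20 E=29] open={R3,R4}

Answer: A: 42
B: 25
C: 20
D: 20
E: 29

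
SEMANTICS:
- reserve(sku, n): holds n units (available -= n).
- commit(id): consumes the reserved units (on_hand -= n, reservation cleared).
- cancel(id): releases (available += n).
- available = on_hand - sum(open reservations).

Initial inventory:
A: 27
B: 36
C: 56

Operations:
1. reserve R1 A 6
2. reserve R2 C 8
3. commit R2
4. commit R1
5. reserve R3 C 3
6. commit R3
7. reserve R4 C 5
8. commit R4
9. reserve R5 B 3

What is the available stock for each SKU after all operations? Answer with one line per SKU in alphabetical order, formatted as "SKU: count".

Step 1: reserve R1 A 6 -> on_hand[A=27 B=36 C=56] avail[A=21 B=36 C=56] open={R1}
Step 2: reserve R2 C 8 -> on_hand[A=27 B=36 C=56] avail[A=21 B=36 C=48] open={R1,R2}
Step 3: commit R2 -> on_hand[A=27 B=36 C=48] avail[A=21 B=36 C=48] open={R1}
Step 4: commit R1 -> on_hand[A=21 B=36 C=48] avail[A=21 B=36 C=48] open={}
Step 5: reserve R3 C 3 -> on_hand[A=21 B=36 C=48] avail[A=21 B=36 C=45] open={R3}
Step 6: commit R3 -> on_hand[A=21 B=36 C=45] avail[A=21 B=36 C=45] open={}
Step 7: reserve R4 C 5 -> on_hand[A=21 B=36 C=45] avail[A=21 B=36 C=40] open={R4}
Step 8: commit R4 -> on_hand[A=21 B=36 C=40] avail[A=21 B=36 C=40] open={}
Step 9: reserve R5 B 3 -> on_hand[A=21 B=36 C=40] avail[A=21 B=33 C=40] open={R5}

Answer: A: 21
B: 33
C: 40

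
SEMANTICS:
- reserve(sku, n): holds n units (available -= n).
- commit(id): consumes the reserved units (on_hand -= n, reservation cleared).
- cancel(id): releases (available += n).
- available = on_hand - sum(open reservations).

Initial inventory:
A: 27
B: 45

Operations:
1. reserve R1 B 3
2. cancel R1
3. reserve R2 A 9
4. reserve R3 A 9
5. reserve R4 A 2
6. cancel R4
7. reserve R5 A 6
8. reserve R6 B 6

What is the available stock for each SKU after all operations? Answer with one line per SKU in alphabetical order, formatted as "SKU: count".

Answer: A: 3
B: 39

Derivation:
Step 1: reserve R1 B 3 -> on_hand[A=27 B=45] avail[A=27 B=42] open={R1}
Step 2: cancel R1 -> on_hand[A=27 B=45] avail[A=27 B=45] open={}
Step 3: reserve R2 A 9 -> on_hand[A=27 B=45] avail[A=18 B=45] open={R2}
Step 4: reserve R3 A 9 -> on_hand[A=27 B=45] avail[A=9 B=45] open={R2,R3}
Step 5: reserve R4 A 2 -> on_hand[A=27 B=45] avail[A=7 B=45] open={R2,R3,R4}
Step 6: cancel R4 -> on_hand[A=27 B=45] avail[A=9 B=45] open={R2,R3}
Step 7: reserve R5 A 6 -> on_hand[A=27 B=45] avail[A=3 B=45] open={R2,R3,R5}
Step 8: reserve R6 B 6 -> on_hand[A=27 B=45] avail[A=3 B=39] open={R2,R3,R5,R6}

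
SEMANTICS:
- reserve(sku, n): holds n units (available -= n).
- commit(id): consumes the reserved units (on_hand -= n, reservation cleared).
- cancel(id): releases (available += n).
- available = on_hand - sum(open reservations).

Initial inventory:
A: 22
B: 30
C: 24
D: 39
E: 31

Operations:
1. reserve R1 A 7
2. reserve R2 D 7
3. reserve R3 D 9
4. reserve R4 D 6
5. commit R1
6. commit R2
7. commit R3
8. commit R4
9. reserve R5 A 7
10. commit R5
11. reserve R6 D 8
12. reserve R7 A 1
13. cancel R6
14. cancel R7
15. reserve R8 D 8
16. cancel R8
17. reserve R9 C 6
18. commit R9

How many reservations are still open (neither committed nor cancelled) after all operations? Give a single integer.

Step 1: reserve R1 A 7 -> on_hand[A=22 B=30 C=24 D=39 E=31] avail[A=15 B=30 C=24 D=39 E=31] open={R1}
Step 2: reserve R2 D 7 -> on_hand[A=22 B=30 C=24 D=39 E=31] avail[A=15 B=30 C=24 D=32 E=31] open={R1,R2}
Step 3: reserve R3 D 9 -> on_hand[A=22 B=30 C=24 D=39 E=31] avail[A=15 B=30 C=24 D=23 E=31] open={R1,R2,R3}
Step 4: reserve R4 D 6 -> on_hand[A=22 B=30 C=24 D=39 E=31] avail[A=15 B=30 C=24 D=17 E=31] open={R1,R2,R3,R4}
Step 5: commit R1 -> on_hand[A=15 B=30 C=24 D=39 E=31] avail[A=15 B=30 C=24 D=17 E=31] open={R2,R3,R4}
Step 6: commit R2 -> on_hand[A=15 B=30 C=24 D=32 E=31] avail[A=15 B=30 C=24 D=17 E=31] open={R3,R4}
Step 7: commit R3 -> on_hand[A=15 B=30 C=24 D=23 E=31] avail[A=15 B=30 C=24 D=17 E=31] open={R4}
Step 8: commit R4 -> on_hand[A=15 B=30 C=24 D=17 E=31] avail[A=15 B=30 C=24 D=17 E=31] open={}
Step 9: reserve R5 A 7 -> on_hand[A=15 B=30 C=24 D=17 E=31] avail[A=8 B=30 C=24 D=17 E=31] open={R5}
Step 10: commit R5 -> on_hand[A=8 B=30 C=24 D=17 E=31] avail[A=8 B=30 C=24 D=17 E=31] open={}
Step 11: reserve R6 D 8 -> on_hand[A=8 B=30 C=24 D=17 E=31] avail[A=8 B=30 C=24 D=9 E=31] open={R6}
Step 12: reserve R7 A 1 -> on_hand[A=8 B=30 C=24 D=17 E=31] avail[A=7 B=30 C=24 D=9 E=31] open={R6,R7}
Step 13: cancel R6 -> on_hand[A=8 B=30 C=24 D=17 E=31] avail[A=7 B=30 C=24 D=17 E=31] open={R7}
Step 14: cancel R7 -> on_hand[A=8 B=30 C=24 D=17 E=31] avail[A=8 B=30 C=24 D=17 E=31] open={}
Step 15: reserve R8 D 8 -> on_hand[A=8 B=30 C=24 D=17 E=31] avail[A=8 B=30 C=24 D=9 E=31] open={R8}
Step 16: cancel R8 -> on_hand[A=8 B=30 C=24 D=17 E=31] avail[A=8 B=30 C=24 D=17 E=31] open={}
Step 17: reserve R9 C 6 -> on_hand[A=8 B=30 C=24 D=17 E=31] avail[A=8 B=30 C=18 D=17 E=31] open={R9}
Step 18: commit R9 -> on_hand[A=8 B=30 C=18 D=17 E=31] avail[A=8 B=30 C=18 D=17 E=31] open={}
Open reservations: [] -> 0

Answer: 0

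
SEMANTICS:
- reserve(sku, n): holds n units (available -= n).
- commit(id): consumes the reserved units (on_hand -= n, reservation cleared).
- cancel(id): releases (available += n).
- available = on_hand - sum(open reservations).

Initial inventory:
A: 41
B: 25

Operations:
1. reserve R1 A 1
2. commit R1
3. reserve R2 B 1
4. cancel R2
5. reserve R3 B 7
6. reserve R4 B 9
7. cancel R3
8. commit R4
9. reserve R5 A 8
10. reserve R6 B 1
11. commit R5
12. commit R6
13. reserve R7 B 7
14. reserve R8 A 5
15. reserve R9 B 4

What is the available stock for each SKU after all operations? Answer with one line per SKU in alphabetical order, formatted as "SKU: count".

Answer: A: 27
B: 4

Derivation:
Step 1: reserve R1 A 1 -> on_hand[A=41 B=25] avail[A=40 B=25] open={R1}
Step 2: commit R1 -> on_hand[A=40 B=25] avail[A=40 B=25] open={}
Step 3: reserve R2 B 1 -> on_hand[A=40 B=25] avail[A=40 B=24] open={R2}
Step 4: cancel R2 -> on_hand[A=40 B=25] avail[A=40 B=25] open={}
Step 5: reserve R3 B 7 -> on_hand[A=40 B=25] avail[A=40 B=18] open={R3}
Step 6: reserve R4 B 9 -> on_hand[A=40 B=25] avail[A=40 B=9] open={R3,R4}
Step 7: cancel R3 -> on_hand[A=40 B=25] avail[A=40 B=16] open={R4}
Step 8: commit R4 -> on_hand[A=40 B=16] avail[A=40 B=16] open={}
Step 9: reserve R5 A 8 -> on_hand[A=40 B=16] avail[A=32 B=16] open={R5}
Step 10: reserve R6 B 1 -> on_hand[A=40 B=16] avail[A=32 B=15] open={R5,R6}
Step 11: commit R5 -> on_hand[A=32 B=16] avail[A=32 B=15] open={R6}
Step 12: commit R6 -> on_hand[A=32 B=15] avail[A=32 B=15] open={}
Step 13: reserve R7 B 7 -> on_hand[A=32 B=15] avail[A=32 B=8] open={R7}
Step 14: reserve R8 A 5 -> on_hand[A=32 B=15] avail[A=27 B=8] open={R7,R8}
Step 15: reserve R9 B 4 -> on_hand[A=32 B=15] avail[A=27 B=4] open={R7,R8,R9}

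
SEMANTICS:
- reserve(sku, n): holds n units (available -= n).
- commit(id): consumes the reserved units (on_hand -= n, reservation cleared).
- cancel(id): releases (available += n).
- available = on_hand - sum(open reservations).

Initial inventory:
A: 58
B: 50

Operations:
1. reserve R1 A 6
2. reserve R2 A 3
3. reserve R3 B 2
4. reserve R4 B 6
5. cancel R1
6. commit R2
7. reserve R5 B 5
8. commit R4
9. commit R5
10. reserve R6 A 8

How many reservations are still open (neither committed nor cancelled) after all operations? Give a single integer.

Answer: 2

Derivation:
Step 1: reserve R1 A 6 -> on_hand[A=58 B=50] avail[A=52 B=50] open={R1}
Step 2: reserve R2 A 3 -> on_hand[A=58 B=50] avail[A=49 B=50] open={R1,R2}
Step 3: reserve R3 B 2 -> on_hand[A=58 B=50] avail[A=49 B=48] open={R1,R2,R3}
Step 4: reserve R4 B 6 -> on_hand[A=58 B=50] avail[A=49 B=42] open={R1,R2,R3,R4}
Step 5: cancel R1 -> on_hand[A=58 B=50] avail[A=55 B=42] open={R2,R3,R4}
Step 6: commit R2 -> on_hand[A=55 B=50] avail[A=55 B=42] open={R3,R4}
Step 7: reserve R5 B 5 -> on_hand[A=55 B=50] avail[A=55 B=37] open={R3,R4,R5}
Step 8: commit R4 -> on_hand[A=55 B=44] avail[A=55 B=37] open={R3,R5}
Step 9: commit R5 -> on_hand[A=55 B=39] avail[A=55 B=37] open={R3}
Step 10: reserve R6 A 8 -> on_hand[A=55 B=39] avail[A=47 B=37] open={R3,R6}
Open reservations: ['R3', 'R6'] -> 2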